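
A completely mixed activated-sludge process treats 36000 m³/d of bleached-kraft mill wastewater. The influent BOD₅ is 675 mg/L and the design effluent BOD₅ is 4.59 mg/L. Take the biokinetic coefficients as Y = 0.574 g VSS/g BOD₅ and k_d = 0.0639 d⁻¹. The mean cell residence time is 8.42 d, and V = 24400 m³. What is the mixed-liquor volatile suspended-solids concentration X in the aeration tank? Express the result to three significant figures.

X ≈ 3110 mg/L

X = Y·Q·ΔS·θ_c / [V·(1 + k_d θ_c)] = 0.574 × 36000 × (675 − 4.59) × 8.42 / [24400 × (1 + 0.0639 × 8.42)] = 3108 mg/L.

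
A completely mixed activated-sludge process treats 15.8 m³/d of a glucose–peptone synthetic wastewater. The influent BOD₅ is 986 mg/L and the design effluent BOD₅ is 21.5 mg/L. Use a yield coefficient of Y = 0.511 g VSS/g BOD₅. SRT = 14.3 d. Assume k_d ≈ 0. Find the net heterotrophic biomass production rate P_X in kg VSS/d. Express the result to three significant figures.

P_X ≈ 7.79 kg VSS/d

With endogenous decay neglected, the observed yield equals the true yield: Y_obs = Y = 0.511 g VSS/g BOD₅.
ΔS = 986 − 21.5 = 964.5 mg/L, so the substrate removal rate is 15.8 × 964.5/1000 = 15.24 kg BOD₅/d.
Net biomass production P_X = Y_obs × Q·(S₀ − S) = 0.5110 × 15.24 = 7.787 kg VSS/d.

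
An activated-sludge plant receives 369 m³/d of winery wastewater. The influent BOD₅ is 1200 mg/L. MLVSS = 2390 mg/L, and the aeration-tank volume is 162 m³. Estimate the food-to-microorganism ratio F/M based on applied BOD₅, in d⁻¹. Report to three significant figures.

F/M ≈ 1.14 d⁻¹

Food-to-microorganism ratio F/M = Q S₀ / (V X) = 369 × 1200 / (162.0 × 2390) = 1.144 d⁻¹.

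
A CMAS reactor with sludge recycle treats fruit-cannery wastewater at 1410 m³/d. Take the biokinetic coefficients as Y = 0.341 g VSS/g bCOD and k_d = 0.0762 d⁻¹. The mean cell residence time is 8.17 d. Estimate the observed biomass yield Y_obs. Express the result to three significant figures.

The observed yield is Y_obs = Y/(1 + k_d·θ_c) = 0.341 / (1 + 0.0762 × 8.17) = 0.341 / 1.623 = 0.2102 g VSS per g bCOD removed.

Y_obs ≈ 0.210 g VSS/g bCOD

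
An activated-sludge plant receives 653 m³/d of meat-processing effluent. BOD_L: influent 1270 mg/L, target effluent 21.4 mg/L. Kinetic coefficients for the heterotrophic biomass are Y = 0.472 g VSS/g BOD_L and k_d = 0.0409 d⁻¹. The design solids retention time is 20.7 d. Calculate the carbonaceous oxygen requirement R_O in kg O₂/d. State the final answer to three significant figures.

R_O ≈ 519 kg O₂/d

Y_obs = Y / (1 + k_d θ_c) = 0.472 / (1 + 0.0409 × 20.7) = 0.472 / 1.847 = 0.2556.
Q·(S₀ − S) = 653 × (1270 − 21.4) × 10⁻³ = 815.3 kg/d removed.
P_X = Y_obs·Q·(S₀ − S) = 0.2556 × 815.3 = 208.4 kg VSS/d.
Carbonaceous O₂ demand = substrate oxidised − cell-mass equivalent = 815.3 − 1.42 × 208.4 = 519.4 kg O₂/d.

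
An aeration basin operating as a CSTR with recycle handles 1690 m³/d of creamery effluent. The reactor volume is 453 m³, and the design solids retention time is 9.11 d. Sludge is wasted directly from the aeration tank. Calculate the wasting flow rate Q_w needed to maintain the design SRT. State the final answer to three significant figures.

Q_w ≈ 49.7 m³/d

With mixed-liquor wasting, θ_c = V/Q_w, so Q_w = V/θ_c = 453.0/9.11 = 49.73 m³/d.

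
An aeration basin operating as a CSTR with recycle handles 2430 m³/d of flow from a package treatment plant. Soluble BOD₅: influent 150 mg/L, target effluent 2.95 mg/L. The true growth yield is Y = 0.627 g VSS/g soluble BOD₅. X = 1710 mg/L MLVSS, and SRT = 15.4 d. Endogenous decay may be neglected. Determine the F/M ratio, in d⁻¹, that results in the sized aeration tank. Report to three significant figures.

With k_d = 0 the design equation reduces to V = Y Q (S₀−S) θ_c / X = 0.627 × 2430 × (150 − 2.95) × 15.4 / 1710 = 2018 m³.
F/M = Q·S₀ / (V·X) = 2430 × 150 / (2018 × 1710) = 0.1056 g soluble BOD₅·(g VSS·d)⁻¹.

F/M ≈ 0.106 d⁻¹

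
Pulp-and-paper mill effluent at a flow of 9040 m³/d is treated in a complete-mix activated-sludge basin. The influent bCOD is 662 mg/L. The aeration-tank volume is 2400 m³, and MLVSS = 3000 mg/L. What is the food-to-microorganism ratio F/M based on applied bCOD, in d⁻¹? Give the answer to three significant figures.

F/M ≈ 0.831 d⁻¹

Food-to-microorganism ratio F/M = Q S₀ / (V X) = 9040 × 662 / (2400 × 3000) = 0.8312 d⁻¹.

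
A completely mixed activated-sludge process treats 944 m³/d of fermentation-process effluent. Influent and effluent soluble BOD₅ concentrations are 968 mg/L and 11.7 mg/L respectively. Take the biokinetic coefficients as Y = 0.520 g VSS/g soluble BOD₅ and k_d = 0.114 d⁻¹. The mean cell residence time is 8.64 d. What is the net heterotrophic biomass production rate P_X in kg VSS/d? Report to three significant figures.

P_X ≈ 236 kg VSS/d

Y_obs = Y / (1 + k_d θ_c) = 0.520 / (1 + 0.114 × 8.64) = 0.520 / 1.985 = 0.2620.
ΔS = 968 − 11.7 = 956.3 mg/L, so the substrate removal rate is 944 × 956.3/1000 = 902.7 kg soluble BOD₅/d.
Biomass produced: P_X = Y_obs·Q·ΔS = 0.2620 × 902.7 ≈ 236.5 kg VSS/d.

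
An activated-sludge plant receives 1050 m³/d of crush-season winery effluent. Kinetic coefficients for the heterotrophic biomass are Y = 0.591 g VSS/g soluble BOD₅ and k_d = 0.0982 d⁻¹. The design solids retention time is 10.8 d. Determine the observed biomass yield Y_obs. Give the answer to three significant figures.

Y_obs = Y / (1 + k_d θ_c) = 0.591 / (1 + 0.0982 × 10.8) = 0.591 / 2.061 = 0.2868.

Y_obs ≈ 0.287 g VSS/g soluble BOD₅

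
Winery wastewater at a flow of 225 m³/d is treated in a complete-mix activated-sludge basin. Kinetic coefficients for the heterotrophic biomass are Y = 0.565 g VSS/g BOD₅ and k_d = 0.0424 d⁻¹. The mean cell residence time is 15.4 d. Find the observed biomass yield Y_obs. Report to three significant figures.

Y_obs ≈ 0.342 g VSS/g BOD₅

Observed yield with endogenous decay: Y_obs = Y / (1 + k_d·θ_c) = 0.565 / (1 + 0.0424 × 15.4) = 0.565 / 1.653 = 0.3418 g VSS/g BOD₅.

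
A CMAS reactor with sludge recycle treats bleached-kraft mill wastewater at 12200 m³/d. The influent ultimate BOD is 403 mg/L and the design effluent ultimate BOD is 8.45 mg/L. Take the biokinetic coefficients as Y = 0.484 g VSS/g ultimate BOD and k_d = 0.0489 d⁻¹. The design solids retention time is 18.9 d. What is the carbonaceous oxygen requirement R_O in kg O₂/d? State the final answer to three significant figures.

R_O ≈ 3090 kg O₂/d

Y_obs = Y / (1 + k_d θ_c) = 0.484 / (1 + 0.0489 × 18.9) = 0.484 / 1.924 = 0.2515.
ΔS = 403 − 8.45 = 394.6 mg/L, so the substrate removal rate is 12200 × 394.6/1000 = 4814 kg ultimate BOD/d.
Net sludge production P_X = 0.2515 × 4814 = 1211 kg VSS/d.
R_O = Q·(S₀ − S) − 1.42·P_X = 4814 − 1.42 × 1211 = 3094 kg O₂/d.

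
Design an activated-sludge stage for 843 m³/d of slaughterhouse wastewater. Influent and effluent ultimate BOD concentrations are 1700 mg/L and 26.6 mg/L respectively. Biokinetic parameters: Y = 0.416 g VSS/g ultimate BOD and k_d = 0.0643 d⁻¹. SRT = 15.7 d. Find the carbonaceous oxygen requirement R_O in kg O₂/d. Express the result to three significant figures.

R_O ≈ 996 kg O₂/d

Observed yield with endogenous decay: Y_obs = Y / (1 + k_d·θ_c) = 0.416 / (1 + 0.0643 × 15.7) = 0.416 / 2.010 = 0.2070 g VSS/g ultimate BOD.
ΔS = 1700 − 26.6 = 1673 mg/L, so the substrate removal rate is 843 × 1673/1000 = 1411 kg ultimate BOD/d.
Net sludge production P_X = 0.2070 × 1411 = 292.0 kg VSS/d.
Carbonaceous O₂ demand = substrate oxidised − cell-mass equivalent = 1411 − 1.42 × 292.0 = 996.0 kg O₂/d.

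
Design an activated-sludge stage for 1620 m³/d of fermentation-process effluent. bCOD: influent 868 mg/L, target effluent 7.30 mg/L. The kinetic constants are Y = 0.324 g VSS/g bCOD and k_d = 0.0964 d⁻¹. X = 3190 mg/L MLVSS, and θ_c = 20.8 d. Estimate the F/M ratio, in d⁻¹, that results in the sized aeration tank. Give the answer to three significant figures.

Steady-state biomass mass balance: V·X·(1 + k_d·θ_c) = Y·Q·(S₀ − S)·θ_c, so V = 0.324 × 1620 × (868 − 7.30) × 20.8 / [3190 × (1 + 0.0964 × 20.8)] = 9.4×10^6 / 9586 = 980.2 m³.
Food-to-microorganism ratio F/M = Q S₀ / (V X) = 1620 × 868 / (980.2 × 3190) = 0.4497 d⁻¹.

F/M ≈ 0.450 d⁻¹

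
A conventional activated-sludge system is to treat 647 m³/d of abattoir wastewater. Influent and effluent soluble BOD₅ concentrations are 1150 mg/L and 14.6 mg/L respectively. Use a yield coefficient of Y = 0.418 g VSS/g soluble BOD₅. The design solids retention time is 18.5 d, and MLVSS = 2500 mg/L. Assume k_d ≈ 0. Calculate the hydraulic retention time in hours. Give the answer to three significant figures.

τ ≈ 84.3 h

V·X = Y·Q·ΔS·θ_c gives V = 0.418 × 647 × (1150 − 14.6) × 18.5 / 2500 = 2272 m³.
HRT = V/Q = 2272 m³ / 647 m³·d⁻¹ = 3.512 d × 24 = 84.29 h.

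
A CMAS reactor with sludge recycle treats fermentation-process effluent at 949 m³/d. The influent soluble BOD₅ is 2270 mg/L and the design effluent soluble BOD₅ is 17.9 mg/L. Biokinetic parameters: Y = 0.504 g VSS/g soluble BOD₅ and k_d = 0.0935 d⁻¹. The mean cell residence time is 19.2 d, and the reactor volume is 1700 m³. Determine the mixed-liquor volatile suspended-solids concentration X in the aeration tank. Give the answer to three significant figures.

X = Y·Q·ΔS·θ_c / [V·(1 + k_d θ_c)] = 0.504 × 949 × (2270 − 17.9) × 19.2 / [1700 × (1 + 0.0935 × 19.2)] = 4352 mg/L.

X ≈ 4350 mg/L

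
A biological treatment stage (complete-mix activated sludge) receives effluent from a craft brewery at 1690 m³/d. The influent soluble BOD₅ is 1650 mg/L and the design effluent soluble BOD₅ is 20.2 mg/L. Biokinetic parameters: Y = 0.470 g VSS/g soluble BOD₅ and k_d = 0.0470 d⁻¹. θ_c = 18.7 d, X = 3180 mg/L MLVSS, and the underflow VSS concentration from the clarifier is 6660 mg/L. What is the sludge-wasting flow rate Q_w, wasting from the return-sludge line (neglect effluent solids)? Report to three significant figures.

From the SRT design equation V = Y Q (S₀−S) θ_c / [X (1 + k_d θ_c)] = 0.470 × 1690 × (1650 − 20.2) × 18.7 / [3180 × (1 + 0.0470 × 18.7)] = 2.42×10^7 / 5975 = 4052 m³.
θ_c = V·X/(Q_w·X_r) when wasting from the recycle, so Q_w = V·X/(θ_c·X_r) = 4052 × 3180 / (18.7 × 6660) = 103.5 m³/d.

Q_w ≈ 103 m³/d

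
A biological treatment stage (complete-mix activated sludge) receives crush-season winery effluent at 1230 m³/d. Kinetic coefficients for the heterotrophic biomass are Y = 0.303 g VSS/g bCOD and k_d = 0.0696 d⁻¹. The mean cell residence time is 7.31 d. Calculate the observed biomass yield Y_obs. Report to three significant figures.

The observed yield is Y_obs = Y/(1 + k_d·θ_c) = 0.303 / (1 + 0.0696 × 7.31) = 0.303 / 1.509 = 0.2008 g VSS per g bCOD removed.

Y_obs ≈ 0.201 g VSS/g bCOD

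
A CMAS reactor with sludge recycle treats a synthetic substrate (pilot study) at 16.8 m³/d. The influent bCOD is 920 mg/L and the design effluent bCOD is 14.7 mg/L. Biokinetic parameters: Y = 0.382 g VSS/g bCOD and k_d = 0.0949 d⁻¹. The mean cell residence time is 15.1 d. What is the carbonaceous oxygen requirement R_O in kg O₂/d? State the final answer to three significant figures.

Correct the yield for decay: Y_obs = Y/(1 + k_d θ_c) = 0.382 / (1 + 0.0949 × 15.1) = 0.382 / 2.433 = 0.1570.
ΔS = 920 − 14.7 = 905.3 mg/L, so the substrate removal rate is 16.8 × 905.3/1000 = 15.21 kg bCOD/d.
Biomass synthesised: P_X = Y_obs × 15.21 = 2.388 kg VSS/d.
R_O = Q·(S₀ − S) − 1.42·P_X = 15.21 − 1.42 × 2.388 = 11.82 kg O₂/d.

R_O ≈ 11.8 kg O₂/d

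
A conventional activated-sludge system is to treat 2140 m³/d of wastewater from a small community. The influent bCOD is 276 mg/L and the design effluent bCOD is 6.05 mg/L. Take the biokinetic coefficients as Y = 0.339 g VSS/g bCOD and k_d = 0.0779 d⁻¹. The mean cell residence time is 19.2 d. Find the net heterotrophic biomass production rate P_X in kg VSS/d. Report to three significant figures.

The observed yield is Y_obs = Y/(1 + k_d·θ_c) = 0.339 / (1 + 0.0779 × 19.2) = 0.339 / 2.496 = 0.1358 g VSS per g bCOD removed.
Mass of bCOD removed per day: Q(S₀ − S) = 2140 × 269.9 g/m³ = 577.7 kg/d.
Biomass produced: P_X = Y_obs·Q·ΔS = 0.1358 × 577.7 ≈ 78.47 kg VSS/d.

P_X ≈ 78.5 kg VSS/d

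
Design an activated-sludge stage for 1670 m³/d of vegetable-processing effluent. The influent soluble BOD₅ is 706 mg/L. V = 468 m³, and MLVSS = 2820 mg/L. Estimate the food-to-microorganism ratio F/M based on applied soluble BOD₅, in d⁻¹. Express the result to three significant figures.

F/M ≈ 0.893 d⁻¹

F/M = applied load / biomass = Q·S₀/(V·X) = 1670 × 706 / (468.0 × 2820) = 0.8934 d⁻¹.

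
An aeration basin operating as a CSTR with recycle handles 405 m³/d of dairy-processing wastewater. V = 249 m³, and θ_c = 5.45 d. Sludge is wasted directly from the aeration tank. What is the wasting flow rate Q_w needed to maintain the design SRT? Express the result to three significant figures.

Wasting from the aeration tank: Q_w = V / θ_c = 249.0 / 5.45 = 45.69 m³/d.

Q_w ≈ 45.7 m³/d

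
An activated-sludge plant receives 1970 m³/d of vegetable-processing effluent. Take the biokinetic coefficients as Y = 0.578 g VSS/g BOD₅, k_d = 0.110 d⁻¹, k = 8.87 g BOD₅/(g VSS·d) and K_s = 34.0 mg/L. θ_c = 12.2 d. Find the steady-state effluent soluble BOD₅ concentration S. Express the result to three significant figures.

S ≈ 1.32 mg/L

For a completely mixed reactor with recycle the Lawrence–McCarty relation gives S = K_s·(1 + k_d·θ_c) / [θ_c·(Y·k − k_d) − 1] = 34.0 × (1 + 0.110 × 12.2) / [12.2 × (0.578 × 8.87 − 0.110) − 1] = 79.63 / 60.21 = 1.323 mg/L.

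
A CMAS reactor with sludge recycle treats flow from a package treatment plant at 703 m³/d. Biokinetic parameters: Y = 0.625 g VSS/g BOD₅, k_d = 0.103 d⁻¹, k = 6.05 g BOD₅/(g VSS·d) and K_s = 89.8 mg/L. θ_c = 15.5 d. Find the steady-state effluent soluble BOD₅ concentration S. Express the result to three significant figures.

Effluent substrate depends only on kinetics and SRT: S = K_s(1 + k_d θ_c) / [θ_c(Yk − k_d) − 1] = 89.8 × (1 + 0.103 × 15.5) / [15.5 × (0.625 × 6.05 − 0.103) − 1] = 233.2 / 56.01 = 4.163 mg/L.

S ≈ 4.16 mg/L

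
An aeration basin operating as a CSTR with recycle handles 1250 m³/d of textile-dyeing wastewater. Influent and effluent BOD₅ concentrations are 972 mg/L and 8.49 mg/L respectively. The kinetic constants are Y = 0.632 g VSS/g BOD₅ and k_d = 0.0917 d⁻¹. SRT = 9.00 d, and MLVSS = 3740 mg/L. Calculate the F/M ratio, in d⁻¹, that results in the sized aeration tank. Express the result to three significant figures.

F/M ≈ 0.324 d⁻¹

Rearranging the biomass balance for a CMAS with decay, V = Y·Q·ΔS·θ_c / [X·(1+k_d θ_c)] = 0.632 × 1250 × (972 − 8.49) × 9.00 / [3740 × (1 + 0.0917 × 9.00)] = 6.85×10^6 / 6827 = 1004 m³.
F/M = Q·S₀ / (V·X) = 1250 × 972 / (1004 × 3740) = 0.3237 g BOD₅·(g VSS·d)⁻¹.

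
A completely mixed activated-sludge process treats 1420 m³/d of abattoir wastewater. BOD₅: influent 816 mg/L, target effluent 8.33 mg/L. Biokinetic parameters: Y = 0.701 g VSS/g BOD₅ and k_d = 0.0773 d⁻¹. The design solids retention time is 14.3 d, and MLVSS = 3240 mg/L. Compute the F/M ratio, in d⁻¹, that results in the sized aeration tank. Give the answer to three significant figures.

F/M ≈ 0.212 d⁻¹

Steady-state biomass mass balance: V·X·(1 + k_d·θ_c) = Y·Q·(S₀ − S)·θ_c, so V = 0.701 × 1420 × (816 − 8.33) × 14.3 / [3240 × (1 + 0.0773 × 14.3)] = 1.15×10^7 / 6821 = 1685 m³.
Food-to-microorganism ratio F/M = Q S₀ / (V X) = 1420 × 816 / (1685 × 3240) = 0.2122 d⁻¹.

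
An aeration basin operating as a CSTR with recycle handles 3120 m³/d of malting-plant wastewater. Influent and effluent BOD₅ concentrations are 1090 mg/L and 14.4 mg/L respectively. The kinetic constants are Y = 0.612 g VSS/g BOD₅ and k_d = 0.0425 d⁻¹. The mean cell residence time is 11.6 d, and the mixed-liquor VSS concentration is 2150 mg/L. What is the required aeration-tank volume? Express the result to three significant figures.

Rearranging the biomass balance for a CMAS with decay, V = Y·Q·ΔS·θ_c / [X·(1+k_d θ_c)] = 0.612 × 3120 × (1090 − 14.4) × 11.6 / [2150 × (1 + 0.0425 × 11.6)] = 2.38×10^7 / 3210 = 7422 m³.

V ≈ 7420 m³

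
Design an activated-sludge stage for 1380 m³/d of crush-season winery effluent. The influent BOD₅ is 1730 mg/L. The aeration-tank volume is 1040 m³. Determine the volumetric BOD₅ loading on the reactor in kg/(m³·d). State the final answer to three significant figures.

L_v ≈ 2.30 kg BOD₅/(m³·d)

L_v = Q S₀ / V = 1380 × 1730 × 10⁻³ / 1040 = 2.296 kg/(m³·d).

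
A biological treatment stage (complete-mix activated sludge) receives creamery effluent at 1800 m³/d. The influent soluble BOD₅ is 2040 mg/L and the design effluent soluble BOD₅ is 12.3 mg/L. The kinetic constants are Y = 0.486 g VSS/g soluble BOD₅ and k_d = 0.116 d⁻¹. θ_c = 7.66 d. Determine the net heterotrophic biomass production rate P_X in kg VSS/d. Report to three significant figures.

Y_obs = Y / (1 + k_d θ_c) = 0.486 / (1 + 0.116 × 7.66) = 0.486 / 1.889 = 0.2573.
Substrate removed = Q·(S₀ − S) = 1800 m³/d × (2040 − 12.3) g/m³ = 3.65×10^6 g/d = 3650 kg/d.
Net biomass production P_X = Y_obs × Q·(S₀ − S) = 0.2573 × 3650 = 939.3 kg VSS/d.

P_X ≈ 939 kg VSS/d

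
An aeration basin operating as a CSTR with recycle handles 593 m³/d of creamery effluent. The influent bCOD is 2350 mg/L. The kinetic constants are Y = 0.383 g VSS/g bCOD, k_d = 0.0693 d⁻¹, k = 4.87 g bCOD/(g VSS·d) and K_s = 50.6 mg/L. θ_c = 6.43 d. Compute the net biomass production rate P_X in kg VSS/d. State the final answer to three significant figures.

P_X ≈ 368 kg VSS/d

Effluent substrate depends only on kinetics and SRT: S = K_s(1 + k_d θ_c) / [θ_c(Yk − k_d) − 1] = 50.6 × (1 + 0.0693 × 6.43) / [6.43 × (0.383 × 4.87 − 0.0693) − 1] = 73.15 / 10.55 = 6.935 mg/L.
The observed yield is Y_obs = Y/(1 + k_d·θ_c) = 0.383 / (1 + 0.0693 × 6.43) = 0.383 / 1.446 = 0.2649 g VSS per g bCOD removed.
Substrate removed = Q·(S₀ − S) = 593 m³/d × (2350 − 6.93) g/m³ = 1.39×10^6 g/d = 1389 kg/d.
P_X = Y_obs · Q(S₀ − S) = 0.2649 × 1389 = 368.1 kg VSS/d.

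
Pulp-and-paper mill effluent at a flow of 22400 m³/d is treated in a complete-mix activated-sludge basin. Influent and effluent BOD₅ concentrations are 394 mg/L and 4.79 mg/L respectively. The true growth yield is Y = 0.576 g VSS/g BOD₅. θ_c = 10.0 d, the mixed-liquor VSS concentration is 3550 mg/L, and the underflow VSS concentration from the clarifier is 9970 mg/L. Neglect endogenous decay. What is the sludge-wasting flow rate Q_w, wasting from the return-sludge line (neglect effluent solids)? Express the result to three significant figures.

With k_d = 0 the design equation reduces to V = Y Q (S₀−S) θ_c / X = 0.576 × 22400 × (394 − 4.79) × 10.0 / 3550 = 14146 m³.
θ_c = V·X/(Q_w·X_r) when wasting from the recycle, so Q_w = V·X/(θ_c·X_r) = 14146 × 3550 / (10.0 × 9970) = 503.7 m³/d.

Q_w ≈ 504 m³/d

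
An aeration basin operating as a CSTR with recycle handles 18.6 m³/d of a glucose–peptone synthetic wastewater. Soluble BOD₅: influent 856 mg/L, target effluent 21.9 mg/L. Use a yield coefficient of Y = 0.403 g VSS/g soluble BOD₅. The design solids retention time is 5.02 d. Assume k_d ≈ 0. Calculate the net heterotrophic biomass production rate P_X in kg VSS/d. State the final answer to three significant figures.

With endogenous decay neglected, the observed yield equals the true yield: Y_obs = Y = 0.403 g VSS/g soluble BOD₅.
Substrate removed = Q·(S₀ − S) = 18.6 m³/d × (856 − 21.9) g/m³ = 1.55×10^4 g/d = 15.51 kg/d.
Biomass produced: P_X = Y_obs·Q·ΔS = 0.4030 × 15.51 ≈ 6.252 kg VSS/d.

P_X ≈ 6.25 kg VSS/d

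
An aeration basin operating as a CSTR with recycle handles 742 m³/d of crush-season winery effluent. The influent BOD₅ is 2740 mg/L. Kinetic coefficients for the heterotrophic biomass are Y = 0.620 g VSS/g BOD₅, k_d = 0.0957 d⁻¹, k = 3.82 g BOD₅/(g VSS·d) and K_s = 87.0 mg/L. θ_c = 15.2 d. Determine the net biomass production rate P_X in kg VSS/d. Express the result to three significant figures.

From the Monod/SRT balance for a CMAS, S = K_s·(1+k_d θ_c)/[θ_c·(Y k − k_d) − 1] = 87.0 × (1 + 0.0957 × 15.2) / [15.2 × (0.620 × 3.82 − 0.0957) − 1] = 213.6 / 33.55 = 6.366 mg/L.
Observed yield with endogenous decay: Y_obs = Y / (1 + k_d·θ_c) = 0.620 / (1 + 0.0957 × 15.2) = 0.620 / 2.455 = 0.2526 g VSS/g BOD₅.
Substrate removed = Q·(S₀ − S) = 742 m³/d × (2740 − 6.37) g/m³ = 2.03×10^6 g/d = 2028 kg/d.
Biomass produced: P_X = Y_obs·Q·ΔS = 0.2526 × 2028 ≈ 512.3 kg VSS/d.

P_X ≈ 512 kg VSS/d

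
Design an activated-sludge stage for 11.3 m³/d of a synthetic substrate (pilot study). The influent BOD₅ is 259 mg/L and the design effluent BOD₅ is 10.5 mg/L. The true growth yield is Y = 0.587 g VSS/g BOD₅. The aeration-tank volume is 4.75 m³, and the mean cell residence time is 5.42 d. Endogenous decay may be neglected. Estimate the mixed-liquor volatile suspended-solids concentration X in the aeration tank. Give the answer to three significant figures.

X ≈ 1880 mg/L

From V·X = Y·Q·(S₀ − S)·θ_c (decay neglected): X = 0.587 × 11.3 × (259 − 10.5) × 5.42 / 4.75 = 1881 mg/L.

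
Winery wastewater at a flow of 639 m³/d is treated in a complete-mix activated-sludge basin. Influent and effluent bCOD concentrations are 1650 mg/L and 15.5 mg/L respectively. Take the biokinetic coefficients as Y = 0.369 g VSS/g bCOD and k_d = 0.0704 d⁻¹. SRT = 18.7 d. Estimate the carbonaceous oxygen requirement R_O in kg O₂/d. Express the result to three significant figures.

R_O ≈ 808 kg O₂/d

The observed yield is Y_obs = Y/(1 + k_d·θ_c) = 0.369 / (1 + 0.0704 × 18.7) = 0.369 / 2.316 = 0.1593 g VSS per g bCOD removed.
Mass of bCOD removed per day: Q(S₀ − S) = 639 × 1634 g/m³ = 1044 kg/d.
P_X = Y_obs·Q·(S₀ − S) = 0.1593 × 1044 = 166.4 kg VSS/d.
R_O = Q·ΔS − 1.42 P_X = 1044 − 236.3 = 808.2 kg O₂/d.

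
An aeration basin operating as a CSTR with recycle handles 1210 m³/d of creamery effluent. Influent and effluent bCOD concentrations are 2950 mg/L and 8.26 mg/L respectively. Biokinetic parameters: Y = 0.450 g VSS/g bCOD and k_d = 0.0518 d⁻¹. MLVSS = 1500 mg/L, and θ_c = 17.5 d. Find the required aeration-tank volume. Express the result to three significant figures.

V ≈ 9800 m³

From the SRT design equation V = Y Q (S₀−S) θ_c / [X (1 + k_d θ_c)] = 0.450 × 1210 × (2950 − 8.26) × 17.5 / [1500 × (1 + 0.0518 × 17.5)] = 2.8×10^7 / 2860 = 9802 m³.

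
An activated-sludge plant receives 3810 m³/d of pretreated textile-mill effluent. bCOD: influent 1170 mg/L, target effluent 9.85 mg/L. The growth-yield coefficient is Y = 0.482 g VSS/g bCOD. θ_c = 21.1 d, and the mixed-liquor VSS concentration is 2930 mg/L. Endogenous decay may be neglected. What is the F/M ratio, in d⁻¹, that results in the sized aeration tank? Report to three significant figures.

With k_d = 0 the design equation reduces to V = Y Q (S₀−S) θ_c / X = 0.482 × 3810 × (1170 − 9.85) × 21.1 / 2930 = 15343 m³.
Food-to-microorganism ratio F/M = Q S₀ / (V X) = 3810 × 1170 / (15343 × 2930) = 0.09916 d⁻¹.

F/M ≈ 0.0992 d⁻¹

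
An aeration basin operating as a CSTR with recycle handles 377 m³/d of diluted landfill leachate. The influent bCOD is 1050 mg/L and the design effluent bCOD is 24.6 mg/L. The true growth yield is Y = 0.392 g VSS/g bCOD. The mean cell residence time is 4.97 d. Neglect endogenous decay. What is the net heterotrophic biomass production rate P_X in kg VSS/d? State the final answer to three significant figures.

With endogenous decay neglected, the observed yield equals the true yield: Y_obs = Y = 0.392 g VSS/g bCOD.
Q·(S₀ − S) = 377 × (1050 − 24.6) × 10⁻³ = 386.6 kg/d removed.
P_X = Y_obs · Q(S₀ − S) = 0.3920 × 386.6 = 151.5 kg VSS/d.

P_X ≈ 152 kg VSS/d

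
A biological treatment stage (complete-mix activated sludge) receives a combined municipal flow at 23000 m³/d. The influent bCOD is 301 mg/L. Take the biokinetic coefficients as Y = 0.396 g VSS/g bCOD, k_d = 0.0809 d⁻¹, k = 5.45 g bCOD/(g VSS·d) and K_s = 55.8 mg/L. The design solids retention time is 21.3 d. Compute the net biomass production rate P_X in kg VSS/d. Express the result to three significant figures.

For a completely mixed reactor with recycle the Lawrence–McCarty relation gives S = K_s·(1 + k_d·θ_c) / [θ_c·(Y·k − k_d) − 1] = 55.8 × (1 + 0.0809 × 21.3) / [21.3 × (0.396 × 5.45 − 0.0809) − 1] = 152.0 / 43.25 = 3.514 mg/L.
Correct the yield for decay: Y_obs = Y/(1 + k_d θ_c) = 0.396 / (1 + 0.0809 × 21.3) = 0.396 / 2.723 = 0.1454.
Mass of bCOD removed per day: Q(S₀ − S) = 23000 × 297.5 g/m³ = 6842 kg/d.
Net biomass production P_X = Y_obs × Q·(S₀ − S) = 0.1454 × 6842 = 995.0 kg VSS/d.

P_X ≈ 995 kg VSS/d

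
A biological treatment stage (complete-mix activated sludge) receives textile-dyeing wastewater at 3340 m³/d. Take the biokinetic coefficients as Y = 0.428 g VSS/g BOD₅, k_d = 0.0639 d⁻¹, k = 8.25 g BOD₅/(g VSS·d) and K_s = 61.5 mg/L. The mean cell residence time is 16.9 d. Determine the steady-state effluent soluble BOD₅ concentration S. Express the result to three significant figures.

For a completely mixed reactor with recycle the Lawrence–McCarty relation gives S = K_s·(1 + k_d·θ_c) / [θ_c·(Y·k − k_d) − 1] = 61.5 × (1 + 0.0639 × 16.9) / [16.9 × (0.428 × 8.25 − 0.0639) − 1] = 127.9 / 57.59 = 2.221 mg/L.

S ≈ 2.22 mg/L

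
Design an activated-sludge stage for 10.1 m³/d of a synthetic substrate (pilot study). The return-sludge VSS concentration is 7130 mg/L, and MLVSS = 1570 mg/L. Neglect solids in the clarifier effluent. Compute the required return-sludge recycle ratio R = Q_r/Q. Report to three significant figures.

Mass balance around the secondary clarifier (neglecting effluent solids): R = X / (X_r − X) = 1570 / (7130 − 1570) = 0.2824.

R ≈ 0.282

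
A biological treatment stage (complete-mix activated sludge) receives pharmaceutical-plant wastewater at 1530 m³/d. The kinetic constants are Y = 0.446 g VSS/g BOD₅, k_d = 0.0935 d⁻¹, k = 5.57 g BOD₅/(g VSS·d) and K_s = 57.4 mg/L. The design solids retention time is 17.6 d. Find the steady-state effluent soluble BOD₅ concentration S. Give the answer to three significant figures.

S ≈ 3.70 mg/L

For a completely mixed reactor with recycle the Lawrence–McCarty relation gives S = K_s·(1 + k_d·θ_c) / [θ_c·(Y·k − k_d) − 1] = 57.4 × (1 + 0.0935 × 17.6) / [17.6 × (0.446 × 5.57 − 0.0935) − 1] = 151.9 / 41.08 = 3.697 mg/L.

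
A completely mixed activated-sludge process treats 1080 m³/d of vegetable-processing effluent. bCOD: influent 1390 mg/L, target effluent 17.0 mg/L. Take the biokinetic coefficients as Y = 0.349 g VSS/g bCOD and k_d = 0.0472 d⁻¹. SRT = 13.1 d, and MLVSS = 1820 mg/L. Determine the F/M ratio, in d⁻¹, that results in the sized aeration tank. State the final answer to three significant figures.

F/M ≈ 0.358 d⁻¹

Steady-state biomass mass balance: V·X·(1 + k_d·θ_c) = Y·Q·(S₀ − S)·θ_c, so V = 0.349 × 1080 × (1390 − 17.0) × 13.1 / [1820 × (1 + 0.0472 × 13.1)] = 6.78×10^6 / 2945 = 2302 m³.
Food-to-microorganism ratio F/M = Q S₀ / (V X) = 1080 × 1390 / (2302 × 1820) = 0.3584 d⁻¹.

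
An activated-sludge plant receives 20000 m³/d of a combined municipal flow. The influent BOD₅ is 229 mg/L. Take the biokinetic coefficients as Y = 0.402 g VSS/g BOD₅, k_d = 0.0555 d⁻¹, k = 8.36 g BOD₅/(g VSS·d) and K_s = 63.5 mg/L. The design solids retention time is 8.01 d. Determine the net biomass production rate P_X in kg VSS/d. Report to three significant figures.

P_X ≈ 1250 kg VSS/d

From the Monod/SRT balance for a CMAS, S = K_s·(1+k_d θ_c)/[θ_c·(Y k − k_d) − 1] = 63.5 × (1 + 0.0555 × 8.01) / [8.01 × (0.402 × 8.36 − 0.0555) − 1] = 91.73 / 25.47 = 3.601 mg/L.
Y_obs = Y / (1 + k_d θ_c) = 0.402 / (1 + 0.0555 × 8.01) = 0.402 / 1.445 = 0.2783.
ΔS = 229 − 3.60 = 225.4 mg/L, so the substrate removal rate is 20000 × 225.4/1000 = 4508 kg BOD₅/d.
Net biomass production P_X = Y_obs × Q·(S₀ − S) = 0.2783 × 4508 = 1255 kg VSS/d.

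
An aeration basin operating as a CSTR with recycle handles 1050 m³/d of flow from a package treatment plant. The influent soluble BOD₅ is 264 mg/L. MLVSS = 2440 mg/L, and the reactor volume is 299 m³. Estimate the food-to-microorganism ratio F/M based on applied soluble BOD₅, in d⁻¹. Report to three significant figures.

F/M ≈ 0.380 d⁻¹

Food-to-microorganism ratio F/M = Q S₀ / (V X) = 1050 × 264 / (299.0 × 2440) = 0.3800 d⁻¹.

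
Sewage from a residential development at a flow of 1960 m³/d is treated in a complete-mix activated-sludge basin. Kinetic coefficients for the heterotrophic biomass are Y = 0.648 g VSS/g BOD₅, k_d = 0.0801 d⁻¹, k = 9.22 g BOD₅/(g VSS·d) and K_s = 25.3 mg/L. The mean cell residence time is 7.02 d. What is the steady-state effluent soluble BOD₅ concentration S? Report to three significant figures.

Effluent substrate depends only on kinetics and SRT: S = K_s(1 + k_d θ_c) / [θ_c(Yk − k_d) − 1] = 25.3 × (1 + 0.0801 × 7.02) / [7.02 × (0.648 × 9.22 − 0.0801) − 1] = 39.53 / 40.38 = 0.9789 mg/L.

S ≈ 0.979 mg/L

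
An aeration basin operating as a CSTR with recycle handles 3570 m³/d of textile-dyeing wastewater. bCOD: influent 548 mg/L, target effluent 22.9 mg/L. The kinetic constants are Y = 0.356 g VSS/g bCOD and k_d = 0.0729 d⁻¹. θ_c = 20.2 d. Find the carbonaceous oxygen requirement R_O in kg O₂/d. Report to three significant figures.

Y_obs = Y / (1 + k_d θ_c) = 0.356 / (1 + 0.0729 × 20.2) = 0.356 / 2.473 = 0.1440.
Substrate removed = Q·(S₀ − S) = 3570 m³/d × (548 − 22.9) g/m³ = 1.87×10^6 g/d = 1875 kg/d.
Net sludge production P_X = 0.1440 × 1875 = 269.9 kg VSS/d.
Carbonaceous O₂ demand = substrate oxidised − cell-mass equivalent = 1875 − 1.42 × 269.9 = 1491 kg O₂/d.

R_O ≈ 1490 kg O₂/d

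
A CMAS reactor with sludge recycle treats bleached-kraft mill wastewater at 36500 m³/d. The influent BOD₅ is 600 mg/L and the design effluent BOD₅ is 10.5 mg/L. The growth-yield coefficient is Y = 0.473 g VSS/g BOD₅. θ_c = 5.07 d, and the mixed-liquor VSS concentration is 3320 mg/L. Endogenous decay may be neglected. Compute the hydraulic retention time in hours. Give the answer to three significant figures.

τ ≈ 10.2 h

With k_d = 0 the design equation reduces to V = Y Q (S₀−S) θ_c / X = 0.473 × 36500 × (600 − 10.5) × 5.07 / 3320 = 15542 m³.
τ = V/Q = 15542/36500 = 0.4258 d, or 10.22 h.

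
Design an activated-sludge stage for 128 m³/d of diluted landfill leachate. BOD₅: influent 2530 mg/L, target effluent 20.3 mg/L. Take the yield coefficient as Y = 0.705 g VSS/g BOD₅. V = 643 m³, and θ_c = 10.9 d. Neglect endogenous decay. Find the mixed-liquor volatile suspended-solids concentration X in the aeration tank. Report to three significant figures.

X ≈ 3840 mg/L

Without decay, X = Y Q (S₀−S) θ_c / V = 0.705 × 128 × (2530 − 20.3) × 10.9 / 643 = 3839 mg/L.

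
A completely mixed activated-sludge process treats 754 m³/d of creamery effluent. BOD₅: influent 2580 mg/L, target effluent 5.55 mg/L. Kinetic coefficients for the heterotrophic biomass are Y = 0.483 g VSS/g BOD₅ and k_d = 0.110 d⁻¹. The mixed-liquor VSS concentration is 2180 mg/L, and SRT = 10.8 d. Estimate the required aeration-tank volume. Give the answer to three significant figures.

V ≈ 2120 m³

Rearranging the biomass balance for a CMAS with decay, V = Y·Q·ΔS·θ_c / [X·(1+k_d θ_c)] = 0.483 × 754 × (2580 − 5.55) × 10.8 / [2180 × (1 + 0.110 × 10.8)] = 1.01×10^7 / 4770 = 2123 m³.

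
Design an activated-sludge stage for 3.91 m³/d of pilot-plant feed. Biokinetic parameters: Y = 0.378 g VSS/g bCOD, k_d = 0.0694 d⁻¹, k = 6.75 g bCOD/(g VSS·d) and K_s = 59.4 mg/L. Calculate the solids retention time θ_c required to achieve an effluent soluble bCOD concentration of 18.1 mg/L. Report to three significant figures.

θ_c ≈ 1.90 d

Specific growth rate at S = 18.1 mg/L: μ = YkS/(K_s+S) = 0.378·6.75·18.1/(59.4+18.1) = 0.5959 d⁻¹.
Then 1/θ_c = μ − k_d = 0.5959 − 0.0694 = 0.5265 d⁻¹, giving θ_c = 1.899 d.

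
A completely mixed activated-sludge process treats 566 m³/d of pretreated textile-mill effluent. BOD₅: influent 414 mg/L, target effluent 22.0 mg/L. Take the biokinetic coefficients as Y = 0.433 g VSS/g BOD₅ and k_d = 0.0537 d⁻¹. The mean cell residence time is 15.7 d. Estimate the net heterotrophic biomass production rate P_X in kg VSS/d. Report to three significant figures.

P_X ≈ 52.1 kg VSS/d

Observed yield with endogenous decay: Y_obs = Y / (1 + k_d·θ_c) = 0.433 / (1 + 0.0537 × 15.7) = 0.433 / 1.843 = 0.2349 g VSS/g BOD₅.
Substrate removed = Q·(S₀ − S) = 566 m³/d × (414 − 22.0) g/m³ = 2.22×10^5 g/d = 221.9 kg/d.
Net biomass production P_X = Y_obs × Q·(S₀ − S) = 0.2349 × 221.9 = 52.12 kg VSS/d.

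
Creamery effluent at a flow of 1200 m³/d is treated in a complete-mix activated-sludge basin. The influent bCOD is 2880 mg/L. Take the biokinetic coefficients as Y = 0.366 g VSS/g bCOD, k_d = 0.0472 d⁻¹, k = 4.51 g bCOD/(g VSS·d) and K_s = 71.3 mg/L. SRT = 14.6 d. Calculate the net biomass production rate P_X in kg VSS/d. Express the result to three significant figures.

P_X ≈ 747 kg VSS/d

Effluent substrate depends only on kinetics and SRT: S = K_s(1 + k_d θ_c) / [θ_c(Yk − k_d) − 1] = 71.3 × (1 + 0.0472 × 14.6) / [14.6 × (0.366 × 4.51 − 0.0472) − 1] = 120.4 / 22.41 = 5.374 mg/L.
Observed yield with endogenous decay: Y_obs = Y / (1 + k_d·θ_c) = 0.366 / (1 + 0.0472 × 14.6) = 0.366 / 1.689 = 0.2167 g VSS/g bCOD.
Q·(S₀ − S) = 1200 × (2880 − 5.37) × 10⁻³ = 3450 kg/d removed.
P_X = Y_obs · Q(S₀ − S) = 0.2167 × 3450 = 747.5 kg VSS/d.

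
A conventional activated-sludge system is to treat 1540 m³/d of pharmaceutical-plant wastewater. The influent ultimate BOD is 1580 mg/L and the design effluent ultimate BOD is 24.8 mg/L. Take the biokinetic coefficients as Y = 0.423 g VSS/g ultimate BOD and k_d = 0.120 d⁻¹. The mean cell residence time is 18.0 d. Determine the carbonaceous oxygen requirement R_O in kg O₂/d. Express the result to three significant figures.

Y_obs = Y / (1 + k_d θ_c) = 0.423 / (1 + 0.120 × 18.0) = 0.423 / 3.160 = 0.1339.
ΔS = 1580 − 24.8 = 1555 mg/L, so the substrate removal rate is 1540 × 1555/1000 = 2395 kg ultimate BOD/d.
P_X = Y_obs·Q·(S₀ − S) = 0.1339 × 2395 = 320.6 kg VSS/d.
R_O = Q·(S₀ − S) − 1.42·P_X = 2395 − 1.42 × 320.6 = 1940 kg O₂/d.

R_O ≈ 1940 kg O₂/d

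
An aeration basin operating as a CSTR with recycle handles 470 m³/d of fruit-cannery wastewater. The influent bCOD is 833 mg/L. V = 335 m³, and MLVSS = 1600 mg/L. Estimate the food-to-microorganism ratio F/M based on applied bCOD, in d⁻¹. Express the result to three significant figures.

Food-to-microorganism ratio F/M = Q S₀ / (V X) = 470 × 833 / (335.0 × 1600) = 0.7304 d⁻¹.

F/M ≈ 0.730 d⁻¹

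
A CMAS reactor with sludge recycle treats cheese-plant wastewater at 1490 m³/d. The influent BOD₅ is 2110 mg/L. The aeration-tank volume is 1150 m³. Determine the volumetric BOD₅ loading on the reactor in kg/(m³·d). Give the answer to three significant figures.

L_v ≈ 2.73 kg BOD₅/(m³·d)

L_v = Q S₀ / V = 1490 × 2110 × 10⁻³ / 1150 = 2.734 kg/(m³·d).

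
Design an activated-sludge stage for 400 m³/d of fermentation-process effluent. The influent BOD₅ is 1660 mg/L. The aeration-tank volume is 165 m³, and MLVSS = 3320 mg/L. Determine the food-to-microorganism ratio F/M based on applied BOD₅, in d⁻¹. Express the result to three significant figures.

F/M = applied load / biomass = Q·S₀/(V·X) = 400 × 1660 / (165.0 × 3320) = 1.212 d⁻¹.

F/M ≈ 1.21 d⁻¹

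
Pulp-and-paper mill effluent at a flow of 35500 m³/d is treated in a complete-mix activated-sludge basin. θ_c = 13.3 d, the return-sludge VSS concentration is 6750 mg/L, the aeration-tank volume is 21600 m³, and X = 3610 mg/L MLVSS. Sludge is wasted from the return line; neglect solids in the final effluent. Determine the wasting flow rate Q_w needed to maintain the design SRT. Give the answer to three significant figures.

Q_w ≈ 869 m³/d

θ_c = V·X/(Q_w·X_r) when wasting from the recycle, so Q_w = V·X/(θ_c·X_r) = 21600 × 3610 / (13.3 × 6750) = 868.6 m³/d.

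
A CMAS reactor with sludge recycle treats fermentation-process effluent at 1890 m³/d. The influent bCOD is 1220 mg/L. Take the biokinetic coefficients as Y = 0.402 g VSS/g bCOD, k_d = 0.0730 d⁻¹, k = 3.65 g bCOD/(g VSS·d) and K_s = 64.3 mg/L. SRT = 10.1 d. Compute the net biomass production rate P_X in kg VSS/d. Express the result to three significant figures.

Effluent substrate depends only on kinetics and SRT: S = K_s(1 + k_d θ_c) / [θ_c(Yk − k_d) − 1] = 64.3 × (1 + 0.0730 × 10.1) / [10.1 × (0.402 × 3.65 − 0.0730) − 1] = 111.7 / 13.08 = 8.539 mg/L.
Y_obs = Y / (1 + k_d θ_c) = 0.402 / (1 + 0.0730 × 10.1) = 0.402 / 1.737 = 0.2314.
Q·(S₀ − S) = 1890 × (1220 − 8.54) × 10⁻³ = 2290 kg/d removed.
So the net sludge growth is P_X = 0.2314 × 2290 = 529.8 kg VSS/d.

P_X ≈ 530 kg VSS/d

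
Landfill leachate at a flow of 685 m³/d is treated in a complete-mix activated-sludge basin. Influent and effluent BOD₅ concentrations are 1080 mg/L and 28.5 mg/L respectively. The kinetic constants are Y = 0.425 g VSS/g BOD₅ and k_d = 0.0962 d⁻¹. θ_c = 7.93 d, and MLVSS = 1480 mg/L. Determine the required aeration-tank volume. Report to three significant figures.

V ≈ 930 m³

Rearranging the biomass balance for a CMAS with decay, V = Y·Q·ΔS·θ_c / [X·(1+k_d θ_c)] = 0.425 × 685 × (1080 − 28.5) × 7.93 / [1480 × (1 + 0.0962 × 7.93)] = 2.43×10^6 / 2609 = 930.4 m³.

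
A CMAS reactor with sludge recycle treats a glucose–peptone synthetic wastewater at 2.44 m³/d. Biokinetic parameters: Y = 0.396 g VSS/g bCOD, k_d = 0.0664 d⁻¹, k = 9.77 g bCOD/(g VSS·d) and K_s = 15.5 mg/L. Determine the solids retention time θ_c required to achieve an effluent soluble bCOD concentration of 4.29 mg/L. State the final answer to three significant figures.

Specific growth rate at S = 4.29 mg/L: μ = YkS/(K_s+S) = 0.396·9.77·4.29/(15.5+4.29) = 0.8387 d⁻¹.
θ_c = 1/(μ − k_d) = 1/(0.8387 − 0.0664) = 1/0.7723 = 1.295 d.

θ_c ≈ 1.29 d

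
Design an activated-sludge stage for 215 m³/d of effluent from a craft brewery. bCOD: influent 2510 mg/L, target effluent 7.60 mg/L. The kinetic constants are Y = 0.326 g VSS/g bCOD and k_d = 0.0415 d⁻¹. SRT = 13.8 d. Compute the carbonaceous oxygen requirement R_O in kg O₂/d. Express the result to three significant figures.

Observed yield with endogenous decay: Y_obs = Y / (1 + k_d·θ_c) = 0.326 / (1 + 0.0415 × 13.8) = 0.326 / 1.573 = 0.2073 g VSS/g bCOD.
Substrate removed = Q·(S₀ − S) = 215 m³/d × (2510 − 7.60) g/m³ = 5.38×10^5 g/d = 538.0 kg/d.
Net sludge production P_X = 0.2073 × 538.0 = 111.5 kg VSS/d.
Carbonaceous O₂ demand = substrate oxidised − cell-mass equivalent = 538.0 − 1.42 × 111.5 = 379.7 kg O₂/d.

R_O ≈ 380 kg O₂/d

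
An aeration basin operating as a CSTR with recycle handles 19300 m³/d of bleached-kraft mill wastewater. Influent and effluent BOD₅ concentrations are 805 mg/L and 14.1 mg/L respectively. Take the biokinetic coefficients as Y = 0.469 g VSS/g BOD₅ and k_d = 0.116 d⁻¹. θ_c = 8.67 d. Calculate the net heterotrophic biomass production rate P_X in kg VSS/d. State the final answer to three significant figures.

P_X ≈ 3570 kg VSS/d

Y_obs = Y / (1 + k_d θ_c) = 0.469 / (1 + 0.116 × 8.67) = 0.469 / 2.006 = 0.2338.
Mass of BOD₅ removed per day: Q(S₀ − S) = 19300 × 790.9 g/m³ = 15264 kg/d.
Biomass produced: P_X = Y_obs·Q·ΔS = 0.2338 × 15264 ≈ 3569 kg VSS/d.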